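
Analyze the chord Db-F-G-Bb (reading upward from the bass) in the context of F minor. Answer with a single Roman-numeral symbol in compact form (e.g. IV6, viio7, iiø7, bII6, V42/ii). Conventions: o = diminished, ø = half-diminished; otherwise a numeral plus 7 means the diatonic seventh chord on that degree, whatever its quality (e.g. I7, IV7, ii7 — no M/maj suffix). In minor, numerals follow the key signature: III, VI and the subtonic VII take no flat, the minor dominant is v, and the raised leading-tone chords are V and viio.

The pitches G-Bb-Db-F form a half-diminished seventh chord rooted on G.
In F minor, G is the supertonic; the diatonic half-diminished seventh chord there is iiø7.
With Db in the bass the chord is in second inversion, so the figured bass is 43.

iiø43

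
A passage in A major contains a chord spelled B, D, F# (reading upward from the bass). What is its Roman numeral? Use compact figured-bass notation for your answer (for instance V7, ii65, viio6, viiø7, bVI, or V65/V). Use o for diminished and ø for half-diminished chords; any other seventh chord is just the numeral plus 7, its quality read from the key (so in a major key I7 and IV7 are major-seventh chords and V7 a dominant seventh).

The pitches B-D-F# form a minor triad rooted on B.
B is scale degree 2 in A major, and a minor triad on that degree is written ii.

ii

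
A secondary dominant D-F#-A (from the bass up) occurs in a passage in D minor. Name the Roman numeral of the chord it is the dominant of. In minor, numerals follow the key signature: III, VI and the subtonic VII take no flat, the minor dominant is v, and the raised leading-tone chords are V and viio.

iv

The chord is a major triad on D.
A dominant resolves down a perfect fifth: D → G. In D minor, G is scale degree 4, i.e. iv.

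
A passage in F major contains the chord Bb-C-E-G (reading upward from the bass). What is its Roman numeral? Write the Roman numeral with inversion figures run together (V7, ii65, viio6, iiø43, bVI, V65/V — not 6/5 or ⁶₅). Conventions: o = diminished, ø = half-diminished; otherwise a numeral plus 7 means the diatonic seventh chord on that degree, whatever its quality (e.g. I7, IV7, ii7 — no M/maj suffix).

The pitches C-E-G-Bb form a dominant seventh chord rooted on C.
In F major, C is the dominant; the diatonic dominant seventh chord there is V7.
With Bb in the bass the chord is in third inversion, so the figured bass is 42.

V42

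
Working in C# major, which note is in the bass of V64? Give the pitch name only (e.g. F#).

V in C# major has root G#; the chord is G#-B#-D#.
The figure 64 means second inversion — the fifth is in the bass.

D#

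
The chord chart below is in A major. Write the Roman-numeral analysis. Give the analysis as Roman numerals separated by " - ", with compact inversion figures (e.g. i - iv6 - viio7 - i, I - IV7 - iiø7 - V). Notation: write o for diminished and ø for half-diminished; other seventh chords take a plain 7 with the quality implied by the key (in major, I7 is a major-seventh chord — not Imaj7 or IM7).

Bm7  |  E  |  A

ii7 - V - I

Bm7 has root B, degree 2 in A major, so ii7.
E: root E is the dominant; major triad there is V.
A: major triad on A = scale degree 1 → I.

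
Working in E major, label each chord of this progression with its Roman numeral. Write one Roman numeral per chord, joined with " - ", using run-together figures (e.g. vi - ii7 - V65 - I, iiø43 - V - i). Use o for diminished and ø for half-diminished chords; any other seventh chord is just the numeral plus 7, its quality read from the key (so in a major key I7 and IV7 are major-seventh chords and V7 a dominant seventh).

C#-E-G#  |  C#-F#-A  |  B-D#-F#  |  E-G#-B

vi - ii64 - V - I

C#-E-G# has root C#, degree 6 in E major, so vi.
C#-F#-A has root F#, degree 2 in E major, so ii64.
B-D#-F#: major triad on B = scale degree 5 → V.
E-G#-B: root E is the tonic; major triad there is I.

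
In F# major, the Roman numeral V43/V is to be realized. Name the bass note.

The applied chord V43/V is rooted on G#: G#-B#-D#-F#.
The figure 43 means second inversion — the fifth is in the bass.

D#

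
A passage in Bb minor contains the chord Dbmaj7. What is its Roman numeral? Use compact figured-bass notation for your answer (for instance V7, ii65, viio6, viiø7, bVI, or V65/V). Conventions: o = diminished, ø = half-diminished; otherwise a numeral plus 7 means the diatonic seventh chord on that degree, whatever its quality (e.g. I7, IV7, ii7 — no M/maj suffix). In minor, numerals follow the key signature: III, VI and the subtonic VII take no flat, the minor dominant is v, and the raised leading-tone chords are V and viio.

III7

The pitches Db-F-Ab-C form a major seventh chord rooted on Db.
Db is scale degree 3 in Bb minor, and a major seventh chord on that degree is written III7.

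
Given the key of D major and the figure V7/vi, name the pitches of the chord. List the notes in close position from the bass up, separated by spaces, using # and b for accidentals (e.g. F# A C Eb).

F# A# C# E

V7/vi is a secondary dominant — the dominant seventh of vi. vi in D major is B, so the applied chord's root is F#, a perfect fifth above.
Building a dominant seventh chord on F# gives F#-A#-C#-E.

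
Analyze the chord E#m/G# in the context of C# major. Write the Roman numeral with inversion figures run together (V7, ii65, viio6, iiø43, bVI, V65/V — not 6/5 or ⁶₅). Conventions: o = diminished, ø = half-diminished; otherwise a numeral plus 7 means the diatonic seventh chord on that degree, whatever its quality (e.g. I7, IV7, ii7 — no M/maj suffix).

The pitches E#-G#-B# form a minor triad rooted on E#.
E# is scale degree 3 in C# major, and a minor triad on that degree is written iii.
With G# in the bass the chord is in first inversion, so the figured bass is 6.

iii6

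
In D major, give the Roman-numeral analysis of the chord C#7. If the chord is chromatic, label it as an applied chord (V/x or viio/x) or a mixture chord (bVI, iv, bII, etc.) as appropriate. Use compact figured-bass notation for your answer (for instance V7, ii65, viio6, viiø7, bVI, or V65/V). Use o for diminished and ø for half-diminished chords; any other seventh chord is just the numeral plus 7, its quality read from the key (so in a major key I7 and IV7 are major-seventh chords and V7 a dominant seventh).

Stacked in thirds the chord is C#-E#-G#-B: a dominant seventh chord on C#.
C# is not a diatonic chord root with this quality in D major, but it lies a perfect fifth above F# (iii), so the chord functions as an applied dominant of iii.

V7/iii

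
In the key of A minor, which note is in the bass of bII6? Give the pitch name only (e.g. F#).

D

bII in A minor has root Bb; the chord is Bb-D-F.
The figure 6 means first inversion — the third is in the bass.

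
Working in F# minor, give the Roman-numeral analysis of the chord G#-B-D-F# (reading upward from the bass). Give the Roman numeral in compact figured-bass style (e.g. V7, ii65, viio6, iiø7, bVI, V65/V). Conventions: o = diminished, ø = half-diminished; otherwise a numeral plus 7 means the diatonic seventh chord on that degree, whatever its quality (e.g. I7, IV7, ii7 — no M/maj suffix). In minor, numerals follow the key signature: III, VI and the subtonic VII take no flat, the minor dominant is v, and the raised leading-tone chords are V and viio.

The pitches G#-B-D-F# form a half-diminished seventh chord rooted on G#.
G# is scale degree 2 in F# minor, and a half-diminished seventh chord on that degree is written iiø7.

iiø7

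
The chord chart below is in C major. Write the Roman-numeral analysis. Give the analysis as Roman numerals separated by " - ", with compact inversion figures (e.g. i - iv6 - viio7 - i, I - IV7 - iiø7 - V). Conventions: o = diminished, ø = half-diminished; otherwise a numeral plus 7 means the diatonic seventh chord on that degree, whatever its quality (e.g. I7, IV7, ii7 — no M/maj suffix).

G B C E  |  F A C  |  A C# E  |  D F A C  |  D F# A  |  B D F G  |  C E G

I43 - IV - V/ii - ii7 - V/V - V65 - I

G-B-C-E has root C, degree 1 in C major, so I43.
F-A-C: root F is the subdominant; major triad there is IV.
A-C#-E: a major triad on A, the applied dominant of ii → V/ii.
D-F-A-C: root D is the supertonic; minor seventh chord there is ii7.
D-F#-A: chromatic; D is V of V, so V/V.
B-D-F-G has root G, degree 5 in C major, so V65.
C-E-G has root C, degree 1 in C major, so I.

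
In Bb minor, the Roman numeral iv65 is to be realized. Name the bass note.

Gb

iv in Bb minor has root Eb; the chord is Eb-Gb-Bb-Db.
The figure 65 means first inversion — the third is in the bass.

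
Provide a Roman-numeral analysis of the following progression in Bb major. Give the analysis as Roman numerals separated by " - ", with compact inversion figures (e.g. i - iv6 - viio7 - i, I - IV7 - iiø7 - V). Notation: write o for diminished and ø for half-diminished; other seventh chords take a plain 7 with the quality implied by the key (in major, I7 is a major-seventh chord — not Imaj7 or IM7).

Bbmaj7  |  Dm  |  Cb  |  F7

Bbmaj7: major seventh chord on Bb = scale degree 1 → I7.
Dm: minor triad on D = scale degree 3 → iii.
Cb: Cb with this quality isn't in the key; a major triad on b2 is the Neapolitan chord, bII.
F7 has root F, degree 5 in Bb major, so V7.

I7 - iii - bII - V7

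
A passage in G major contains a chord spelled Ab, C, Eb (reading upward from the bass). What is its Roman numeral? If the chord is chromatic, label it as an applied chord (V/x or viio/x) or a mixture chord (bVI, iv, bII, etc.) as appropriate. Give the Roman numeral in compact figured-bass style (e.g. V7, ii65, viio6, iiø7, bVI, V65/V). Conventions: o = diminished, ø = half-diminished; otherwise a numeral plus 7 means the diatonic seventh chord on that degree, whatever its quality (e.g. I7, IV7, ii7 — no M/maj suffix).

Stacked in thirds the chord is Ab-C-Eb: a major triad on Ab.
Ab is the lowered second degree of G major (diatonic 2 would be A). This is the Neapolitan chord — a major triad on the lowered second degree.

bII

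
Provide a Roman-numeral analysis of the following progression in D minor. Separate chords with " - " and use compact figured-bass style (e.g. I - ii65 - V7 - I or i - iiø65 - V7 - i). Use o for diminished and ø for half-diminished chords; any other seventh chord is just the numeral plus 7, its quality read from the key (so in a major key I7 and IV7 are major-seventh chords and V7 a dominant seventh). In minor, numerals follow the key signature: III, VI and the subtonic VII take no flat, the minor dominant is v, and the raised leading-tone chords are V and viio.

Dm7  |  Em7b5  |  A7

Dm7 has root D, degree 1 in D minor, so i7.
Em7b5: root E is the supertonic; half-diminished seventh chord there is iiø7.
A7: root A is the dominant; dominant seventh chord there is V7.

i7 - iiø7 - V7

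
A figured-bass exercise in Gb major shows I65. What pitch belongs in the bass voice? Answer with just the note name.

Bb

I in Gb major has root Gb; the chord is Gb-Bb-Db-F.
The figure 65 means first inversion — the third is in the bass.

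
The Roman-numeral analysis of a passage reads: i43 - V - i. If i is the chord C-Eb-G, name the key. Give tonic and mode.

i is given as C-Eb-G — a minor triad with root C.
If C is scale degree 1 and the mode makes that degree carry a minor triad, the tonic is C and the mode is minor.

C minor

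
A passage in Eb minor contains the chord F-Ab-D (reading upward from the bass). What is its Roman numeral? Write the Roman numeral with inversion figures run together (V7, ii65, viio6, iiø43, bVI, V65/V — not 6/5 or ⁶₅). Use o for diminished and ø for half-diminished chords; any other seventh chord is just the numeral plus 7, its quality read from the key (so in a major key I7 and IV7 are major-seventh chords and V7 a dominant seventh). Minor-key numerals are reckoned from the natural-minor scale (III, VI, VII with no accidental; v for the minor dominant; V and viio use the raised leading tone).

viio6

Stacked in thirds the chord is D-F-Ab: a diminished triad on D.
D is scale degree 7 in Eb minor, and a diminished triad on that degree is written viio.
With F in the bass the chord is in first inversion, so the figured bass is 6.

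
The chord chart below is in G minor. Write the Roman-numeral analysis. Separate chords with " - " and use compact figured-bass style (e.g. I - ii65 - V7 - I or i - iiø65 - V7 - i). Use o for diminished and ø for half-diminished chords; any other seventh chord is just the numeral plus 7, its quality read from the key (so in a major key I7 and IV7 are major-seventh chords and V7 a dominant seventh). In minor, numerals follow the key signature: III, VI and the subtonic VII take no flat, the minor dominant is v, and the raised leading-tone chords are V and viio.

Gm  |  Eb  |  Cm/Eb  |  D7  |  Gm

Gm has root G, degree 1 in G minor, so i.
Eb: major triad on Eb = scale degree 6 → VI.
Cm/Eb: minor triad on C = scale degree 4 → iv6.
D7 has root D, degree 5 in G minor, so V7.
Gm: minor triad on G = scale degree 1 → i.

i - VI - iv6 - V7 - i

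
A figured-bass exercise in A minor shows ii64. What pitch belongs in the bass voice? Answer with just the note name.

F#

ii in A minor has root B; the chord is B-D-F#.
The figure 64 means second inversion — the fifth is in the bass.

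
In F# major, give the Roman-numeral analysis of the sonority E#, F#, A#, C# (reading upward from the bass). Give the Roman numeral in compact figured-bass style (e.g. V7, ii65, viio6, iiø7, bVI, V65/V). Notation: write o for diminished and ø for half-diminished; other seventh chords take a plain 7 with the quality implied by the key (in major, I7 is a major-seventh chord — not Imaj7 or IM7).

I42

Stacked in thirds the chord is F#-A#-C#-E#: a major seventh chord on F#.
F# is scale degree 1 in F# major, and a major seventh chord on that degree is written I7.
With E# in the bass the chord is in third inversion, so the figured bass is 42.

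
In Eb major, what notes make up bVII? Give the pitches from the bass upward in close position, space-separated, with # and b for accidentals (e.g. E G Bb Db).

bVII is a major triad on the lowered seventh degree (the subtonic), borrowed from the parallel minor. In Eb major that root is Db.
So the chord is Db-F-Ab.

Db F Ab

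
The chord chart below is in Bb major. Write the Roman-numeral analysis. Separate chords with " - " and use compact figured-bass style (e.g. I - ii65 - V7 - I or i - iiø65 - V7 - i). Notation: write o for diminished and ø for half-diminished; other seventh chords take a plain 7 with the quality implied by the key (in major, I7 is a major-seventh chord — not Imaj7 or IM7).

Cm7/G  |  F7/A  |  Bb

Cm7/G: minor seventh chord on C = scale degree 2 → ii43.
F7/A: root F is the dominant; dominant seventh chord there is V65.
Bb: major triad on Bb = scale degree 1 → I.

ii43 - V65 - I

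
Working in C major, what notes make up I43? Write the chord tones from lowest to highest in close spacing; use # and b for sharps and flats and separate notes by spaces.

In C major, the first degree is C, and the diatonic chord built there is a major seventh chord.
That chord is spelled C-E-G-B.
With the 43 figure the chord is in second inversion; from the bass G upward in close position it reads G-B-C-E.

G B C E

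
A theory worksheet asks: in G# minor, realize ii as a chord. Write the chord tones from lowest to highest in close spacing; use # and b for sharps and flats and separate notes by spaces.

A# C# E#

ii is the minor supertonic, borrowed from the parallel major (the Dorian ii). In G# minor that root is A#.
So the chord is A#-C#-E#, a minor triad.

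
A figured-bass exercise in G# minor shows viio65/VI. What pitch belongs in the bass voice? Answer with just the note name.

F#

The applied chord viio65/VI is rooted on D#: D#-F#-A-C.
The figure 65 means first inversion — the third is in the bass.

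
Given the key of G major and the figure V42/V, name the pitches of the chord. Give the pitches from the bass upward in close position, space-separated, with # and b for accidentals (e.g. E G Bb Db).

G A C# E

V42/V is a secondary dominant — the dominant seventh of V. V in G major is D, so the applied chord's root is A, a perfect fifth above.
Building a dominant seventh chord on A gives A-C#-E-G.
The figured bass 42 indicates third inversion, placing the seventh (G) in the bass: G-A-C#-E.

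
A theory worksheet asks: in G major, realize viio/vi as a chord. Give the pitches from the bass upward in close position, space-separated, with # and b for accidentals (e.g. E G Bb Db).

D# F# A

The slash marks an applied leading-tone chord: viio of vi. In G major, vi is E, so the leading tone to it is D#, a half step below.
Building a diminished triad on D# gives D#-F#-A.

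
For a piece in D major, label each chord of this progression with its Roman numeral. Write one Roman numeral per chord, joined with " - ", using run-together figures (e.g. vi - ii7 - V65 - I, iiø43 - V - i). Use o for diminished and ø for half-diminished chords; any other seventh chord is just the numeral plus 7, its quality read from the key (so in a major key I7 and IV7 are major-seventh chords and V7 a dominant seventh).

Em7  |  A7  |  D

Em7: minor seventh chord on E = scale degree 2 → ii7.
A7: root A is the dominant; dominant seventh chord there is V7.
D: major triad on D = scale degree 1 → I.

ii7 - V7 - I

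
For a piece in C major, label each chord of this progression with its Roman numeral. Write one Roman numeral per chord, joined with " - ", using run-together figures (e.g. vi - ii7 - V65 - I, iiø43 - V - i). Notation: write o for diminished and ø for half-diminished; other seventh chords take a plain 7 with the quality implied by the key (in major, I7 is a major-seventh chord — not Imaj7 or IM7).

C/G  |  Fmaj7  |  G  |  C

I64 - IV7 - V - I

C/G: root C is the tonic; major triad there is I64.
Fmaj7: major seventh chord on F = scale degree 4 → IV7.
G: major triad on G = scale degree 5 → V.
C: root C is the tonic; major triad there is I.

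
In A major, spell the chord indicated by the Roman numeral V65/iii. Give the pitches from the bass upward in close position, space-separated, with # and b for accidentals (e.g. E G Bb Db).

The slash means an applied dominant: we want the dominant of iii. In A major, iii is C# minor, and its dominant is built on G#.
Building a dominant seventh chord on G# gives G#-B#-D#-F#.
With the 65 figure the chord is in first inversion; from the bass B# upward in close position it reads B#-D#-F#-G#.

B# D# F# G#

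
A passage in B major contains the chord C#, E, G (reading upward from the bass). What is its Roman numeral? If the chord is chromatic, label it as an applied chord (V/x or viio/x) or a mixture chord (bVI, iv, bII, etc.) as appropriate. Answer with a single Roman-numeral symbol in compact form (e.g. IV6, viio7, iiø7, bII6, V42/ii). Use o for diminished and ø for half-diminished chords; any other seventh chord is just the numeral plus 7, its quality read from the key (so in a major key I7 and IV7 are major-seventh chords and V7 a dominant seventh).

iio

The pitches C#-E-G form a diminished triad rooted on C#.
C# is the second degree of B major. This is the diminished supertonic triad, borrowed from the parallel minor.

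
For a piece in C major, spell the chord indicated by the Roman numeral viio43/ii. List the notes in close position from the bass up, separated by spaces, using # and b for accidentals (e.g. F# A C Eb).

G Bb C# E

viio43/ii is a secondary leading-tone chord. The target ii is D in C major; the applied chord is rooted a semitone below, on C#.
Building a fully diminished seventh chord on C# gives C#-E-G-Bb.
The figured bass 43 indicates second inversion, placing the fifth (G) in the bass: G-Bb-C#-E.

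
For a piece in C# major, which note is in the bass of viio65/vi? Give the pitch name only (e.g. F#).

B#

The applied chord viio65/vi is rooted on G##: G##-B#-D#-F#.
The figure 65 means first inversion — the third is in the bass.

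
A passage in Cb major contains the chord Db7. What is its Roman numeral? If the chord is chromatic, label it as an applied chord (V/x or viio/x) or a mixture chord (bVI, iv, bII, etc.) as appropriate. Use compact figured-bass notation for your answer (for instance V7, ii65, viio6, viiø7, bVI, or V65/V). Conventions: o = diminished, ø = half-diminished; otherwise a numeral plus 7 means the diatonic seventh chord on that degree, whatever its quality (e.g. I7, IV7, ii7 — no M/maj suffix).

V7/V

The pitches Db-F-Ab-Cb form a dominant seventh chord rooted on Db.
Db is not a diatonic chord root with this quality in Cb major, but it lies a perfect fifth above Gb (V), so the chord functions as an applied dominant of V.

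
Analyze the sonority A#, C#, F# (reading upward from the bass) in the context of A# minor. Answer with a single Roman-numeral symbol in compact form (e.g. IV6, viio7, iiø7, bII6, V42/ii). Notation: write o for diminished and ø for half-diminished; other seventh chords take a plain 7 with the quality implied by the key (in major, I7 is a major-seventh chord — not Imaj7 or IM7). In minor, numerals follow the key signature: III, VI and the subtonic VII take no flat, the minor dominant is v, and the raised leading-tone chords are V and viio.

The pitches F#-A#-C# form a major triad rooted on F#.
F# is scale degree 6 in A# minor, and a major triad on that degree is written VI.
With A# in the bass the chord is in first inversion, so the figured bass is 6.

VI6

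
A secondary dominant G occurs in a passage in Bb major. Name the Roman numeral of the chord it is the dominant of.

ii

The chord is a major triad on G.
A dominant resolves down a perfect fifth: G → C. In Bb major, C is scale degree 2, i.e. ii.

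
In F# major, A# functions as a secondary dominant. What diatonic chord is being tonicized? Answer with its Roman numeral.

The chord is a major triad on A#.
A dominant resolves down a perfect fifth: A# → D#. In F# major, D# is scale degree 6, i.e. vi.

vi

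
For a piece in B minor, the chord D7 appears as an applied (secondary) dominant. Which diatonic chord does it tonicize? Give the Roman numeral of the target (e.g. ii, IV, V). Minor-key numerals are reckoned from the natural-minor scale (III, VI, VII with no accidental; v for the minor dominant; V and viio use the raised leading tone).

VI

The chord is a dominant seventh chord on D.
A dominant resolves down a perfect fifth: D → G. In B minor, G is scale degree 6, i.e. VI.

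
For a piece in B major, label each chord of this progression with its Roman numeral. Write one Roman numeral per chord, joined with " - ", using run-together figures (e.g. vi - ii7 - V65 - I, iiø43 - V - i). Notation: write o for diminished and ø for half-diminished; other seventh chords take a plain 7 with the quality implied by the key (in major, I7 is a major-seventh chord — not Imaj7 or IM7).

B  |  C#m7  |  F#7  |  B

I - ii7 - V7 - I

B has root B, degree 1 in B major, so I.
C#m7 has root C#, degree 2 in B major, so ii7.
F#7: root F# is the dominant; dominant seventh chord there is V7.
B has root B, degree 1 in B major, so I.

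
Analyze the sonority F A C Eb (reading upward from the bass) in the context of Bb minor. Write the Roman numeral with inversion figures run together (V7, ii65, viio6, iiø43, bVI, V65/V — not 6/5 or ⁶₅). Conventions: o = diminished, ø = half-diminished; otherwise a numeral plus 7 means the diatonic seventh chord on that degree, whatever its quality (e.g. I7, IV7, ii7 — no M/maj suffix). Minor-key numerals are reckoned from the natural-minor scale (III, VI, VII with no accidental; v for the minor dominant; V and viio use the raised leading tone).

V7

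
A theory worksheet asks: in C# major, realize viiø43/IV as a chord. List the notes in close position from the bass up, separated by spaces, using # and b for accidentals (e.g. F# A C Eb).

B D# E# G#

The slash marks an applied leading-tone chord: viio of IV. In C# major, IV is F#, so the leading tone to it is E#, a half step below.
Building a half-diminished seventh chord on E# gives E#-G#-B-D#.
With the 43 figure the chord is in second inversion; from the bass B upward in close position it reads B-D#-E#-G#.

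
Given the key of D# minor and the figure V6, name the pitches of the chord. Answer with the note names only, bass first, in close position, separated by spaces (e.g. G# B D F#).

In D# minor, the dominant is A#. The dominant is major (leading tone raised), so V is a major triad.
That chord is spelled A#-C##-E#.
With the 6 figure the chord is in first inversion; from the bass C## upward in close position it reads C##-E#-A#.

C## E# A#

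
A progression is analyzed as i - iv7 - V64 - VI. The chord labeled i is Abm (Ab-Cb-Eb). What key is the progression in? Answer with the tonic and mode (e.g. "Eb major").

The anchor chord is a minor triad on Ab, labeled i.
If Ab is scale degree 1 and the mode makes that degree carry a minor triad, the tonic is Ab and the mode is minor.

Ab minor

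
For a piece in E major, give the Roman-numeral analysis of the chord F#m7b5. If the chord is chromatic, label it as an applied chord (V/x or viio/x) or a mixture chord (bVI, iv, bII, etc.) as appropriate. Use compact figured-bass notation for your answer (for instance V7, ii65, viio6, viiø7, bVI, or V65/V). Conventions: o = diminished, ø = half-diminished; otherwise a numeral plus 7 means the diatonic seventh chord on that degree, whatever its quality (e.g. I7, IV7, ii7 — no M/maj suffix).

Stacked in thirds the chord is F#-A-C-E: a half-diminished seventh chord on F#.
F# is the second degree of E major. This is the half-diminished supertonic seventh, borrowed from the parallel minor.

iiø7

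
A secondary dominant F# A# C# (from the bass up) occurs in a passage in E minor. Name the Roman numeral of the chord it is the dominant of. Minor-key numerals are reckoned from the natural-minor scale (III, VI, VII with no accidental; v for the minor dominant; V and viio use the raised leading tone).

The chord is a major triad on F#.
A dominant resolves down a perfect fifth: F# → B. In E minor, B is scale degree 5, i.e. V.

V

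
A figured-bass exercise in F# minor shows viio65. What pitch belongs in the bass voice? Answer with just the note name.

viio in F# minor has root E#; the chord is E#-G#-B-D.
The figure 65 means first inversion — the third is in the bass.

G#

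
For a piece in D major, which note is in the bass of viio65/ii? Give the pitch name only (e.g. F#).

The applied chord viio65/ii is rooted on D#: D#-F#-A-C.
The figure 65 means first inversion — the third is in the bass.

F#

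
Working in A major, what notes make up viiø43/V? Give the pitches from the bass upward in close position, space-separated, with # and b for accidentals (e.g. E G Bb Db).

viiø43/V is a secondary leading-tone chord. The target V is E in A major; the applied chord is rooted a semitone below, on D#.
Building a half-diminished seventh chord on D# gives D#-F#-A-C#.
The figured bass 43 indicates second inversion, placing the fifth (A) in the bass: A-C#-D#-F#.

A C# D# F#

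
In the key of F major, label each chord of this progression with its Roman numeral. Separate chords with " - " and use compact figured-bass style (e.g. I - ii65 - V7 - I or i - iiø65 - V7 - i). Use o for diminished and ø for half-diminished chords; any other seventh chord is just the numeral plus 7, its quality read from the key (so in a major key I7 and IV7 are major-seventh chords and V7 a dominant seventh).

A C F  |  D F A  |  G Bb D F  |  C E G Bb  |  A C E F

I6 - vi - ii7 - V7 - I65

A-C-F has root F, degree 1 in F major, so I6.
D-F-A has root D, degree 6 in F major, so vi.
G-Bb-D-F: minor seventh chord on G = scale degree 2 → ii7.
C-E-G-Bb: dominant seventh chord on C = scale degree 5 → V7.
A-C-E-F: major seventh chord on F = scale degree 1 → I65.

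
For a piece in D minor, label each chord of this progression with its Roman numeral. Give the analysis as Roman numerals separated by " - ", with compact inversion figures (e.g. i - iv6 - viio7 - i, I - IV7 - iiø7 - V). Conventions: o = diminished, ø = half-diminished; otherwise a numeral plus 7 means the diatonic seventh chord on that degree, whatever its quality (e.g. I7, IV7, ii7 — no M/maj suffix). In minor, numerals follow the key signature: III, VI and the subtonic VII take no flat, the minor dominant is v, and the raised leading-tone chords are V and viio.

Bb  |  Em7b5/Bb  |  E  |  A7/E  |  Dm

VI - iiø43 - V/V - V43 - i

Bb: major triad on Bb = scale degree 6 → VI.
Em7b5/Bb: root E is the supertonic; half-diminished seventh chord there is iiø43.
E: chromatic; E is V of V, so V/V.
A7/E: dominant seventh chord on A = scale degree 5 → V43.
Dm: root D is the tonic; minor triad there is i.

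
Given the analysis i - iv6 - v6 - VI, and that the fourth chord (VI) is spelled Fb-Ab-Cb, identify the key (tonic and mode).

The anchor chord is a major triad on Fb, labeled VI.
VI on Fb implies Fb is the submediant; that puts the tonic at Ab, and the uppercase numeral fits minor mode.

Ab minor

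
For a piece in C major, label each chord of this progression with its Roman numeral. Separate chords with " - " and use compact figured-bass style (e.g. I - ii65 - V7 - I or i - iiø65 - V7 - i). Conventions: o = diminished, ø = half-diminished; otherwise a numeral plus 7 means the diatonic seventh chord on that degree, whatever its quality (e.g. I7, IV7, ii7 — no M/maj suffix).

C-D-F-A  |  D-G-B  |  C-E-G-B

ii42 - V64 - I7

C-D-F-A has root D, degree 2 in C major, so ii42.
D-G-B: major triad on G = scale degree 5 → V64.
C-E-G-B has root C, degree 1 in C major, so I7.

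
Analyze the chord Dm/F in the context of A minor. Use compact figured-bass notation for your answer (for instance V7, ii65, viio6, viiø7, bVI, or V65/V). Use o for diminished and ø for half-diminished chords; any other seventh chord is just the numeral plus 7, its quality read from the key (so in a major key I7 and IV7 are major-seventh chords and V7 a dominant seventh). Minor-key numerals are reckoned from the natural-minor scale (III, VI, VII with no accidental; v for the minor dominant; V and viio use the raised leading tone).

iv6

Stacked in thirds the chord is D-F-A: a minor triad on D.
In A minor, D is the subdominant; the diatonic minor triad there is iv.
With F in the bass the chord is in first inversion, so the figured bass is 6.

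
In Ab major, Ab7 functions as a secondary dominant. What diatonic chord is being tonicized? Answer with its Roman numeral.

IV

The chord is a dominant seventh chord on Ab.
A dominant resolves down a perfect fifth: Ab → Db. In Ab major, Db is scale degree 4, i.e. IV.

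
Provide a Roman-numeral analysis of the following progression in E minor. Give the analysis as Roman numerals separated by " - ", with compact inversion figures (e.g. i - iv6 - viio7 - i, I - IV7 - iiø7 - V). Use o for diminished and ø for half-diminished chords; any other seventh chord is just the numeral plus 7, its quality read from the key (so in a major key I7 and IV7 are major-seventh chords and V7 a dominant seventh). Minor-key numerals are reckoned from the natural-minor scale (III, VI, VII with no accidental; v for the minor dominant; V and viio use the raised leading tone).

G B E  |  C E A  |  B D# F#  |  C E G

i6 - iv6 - V - VI

G-B-E has root E, degree 1 in E minor, so i6.
C-E-A has root A, degree 4 in E minor, so iv6.
B-D#-F# has root B, degree 5 in E minor, so V.
C-E-G: major triad on C = scale degree 6 → VI.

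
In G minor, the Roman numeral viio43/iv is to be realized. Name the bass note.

The applied chord viio43/iv is rooted on B: B-D-F-Ab.
The figure 43 means second inversion — the fifth is in the bass.

F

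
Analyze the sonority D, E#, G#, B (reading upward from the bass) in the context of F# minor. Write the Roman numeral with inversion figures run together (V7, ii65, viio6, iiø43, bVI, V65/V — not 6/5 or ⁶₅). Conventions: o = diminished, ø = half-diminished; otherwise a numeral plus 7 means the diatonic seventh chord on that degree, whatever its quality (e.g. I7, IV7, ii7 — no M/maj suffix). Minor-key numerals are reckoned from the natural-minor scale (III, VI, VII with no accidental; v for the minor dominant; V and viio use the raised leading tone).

viio42

The pitches E#-G#-B-D form a fully diminished seventh chord rooted on E#.
E# is scale degree 7 in F# minor, and a fully diminished seventh chord on that degree is written viio7.
With D in the bass the chord is in third inversion, so the figured bass is 42.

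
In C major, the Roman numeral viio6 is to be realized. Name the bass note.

viio in C major has root B; the chord is B-D-F.
The figure 6 means first inversion — the third is in the bass.

D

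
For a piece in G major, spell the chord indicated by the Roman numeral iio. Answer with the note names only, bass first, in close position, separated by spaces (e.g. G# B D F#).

iio is the diminished supertonic triad, borrowed from the parallel minor. In G major that root is A.
So the chord is A-C-Eb.

A C Eb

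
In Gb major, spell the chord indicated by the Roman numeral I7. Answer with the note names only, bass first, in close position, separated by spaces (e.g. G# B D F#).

In Gb major, the tonic is Gb, and the diatonic chord built there is a major seventh chord.
That chord is spelled Gb-Bb-Db-F.

Gb Bb Db F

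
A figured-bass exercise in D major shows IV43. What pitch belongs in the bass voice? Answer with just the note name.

IV in D major has root G; the chord is G-B-D-F#.
The figure 43 means second inversion — the fifth is in the bass.

D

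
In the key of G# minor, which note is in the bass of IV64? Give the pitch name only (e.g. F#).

IV in G# minor has root C#; the chord is C#-E#-G#.
The figure 64 means second inversion — the fifth is in the bass.

G#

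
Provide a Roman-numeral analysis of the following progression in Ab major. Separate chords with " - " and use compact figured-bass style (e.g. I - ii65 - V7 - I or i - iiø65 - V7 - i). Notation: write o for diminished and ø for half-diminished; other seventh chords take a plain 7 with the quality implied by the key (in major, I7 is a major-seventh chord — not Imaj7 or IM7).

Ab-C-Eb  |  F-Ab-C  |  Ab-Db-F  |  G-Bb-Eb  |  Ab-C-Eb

I - vi - IV64 - V6 - I

Ab-C-Eb: major triad on Ab = scale degree 1 → I.
F-Ab-C: minor triad on F = scale degree 6 → vi.
Ab-Db-F: root Db is the subdominant; major triad there is IV64.
G-Bb-Eb: root Eb is the dominant; major triad there is V6.
Ab-C-Eb: major triad on Ab = scale degree 1 → I.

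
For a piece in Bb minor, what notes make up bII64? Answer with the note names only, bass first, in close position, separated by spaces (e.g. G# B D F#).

bII64 is the Neapolitan chord — a major triad on the lowered second degree. In Bb minor that root is Cb.
So the chord is Cb-Eb-Gb, a major triad.
With the 64 figure the chord is in second inversion; from the bass Gb upward in close position it reads Gb-Cb-Eb.

Gb Cb Eb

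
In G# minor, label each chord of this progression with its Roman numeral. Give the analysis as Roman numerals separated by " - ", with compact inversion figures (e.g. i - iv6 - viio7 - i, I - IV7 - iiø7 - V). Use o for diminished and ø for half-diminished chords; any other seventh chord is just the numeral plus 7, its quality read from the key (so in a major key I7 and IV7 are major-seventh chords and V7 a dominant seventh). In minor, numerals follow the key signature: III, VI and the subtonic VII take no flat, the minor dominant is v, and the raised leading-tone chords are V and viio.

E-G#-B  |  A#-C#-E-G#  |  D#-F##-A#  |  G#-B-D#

E-G#-B: major triad on E = scale degree 6 → VI.
A#-C#-E-G#: root A# is the supertonic; half-diminished seventh chord there is iiø7.
D#-F##-A#: major triad on D# = scale degree 5 → V.
G#-B-D# has root G#, degree 1 in G# minor, so i.

VI - iiø7 - V - i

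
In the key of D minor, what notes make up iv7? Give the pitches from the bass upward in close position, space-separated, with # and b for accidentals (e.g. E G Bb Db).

In D minor, the fourth degree is G, and the diatonic chord built there is a minor seventh chord.
That chord is spelled G-Bb-D-F.

G Bb D F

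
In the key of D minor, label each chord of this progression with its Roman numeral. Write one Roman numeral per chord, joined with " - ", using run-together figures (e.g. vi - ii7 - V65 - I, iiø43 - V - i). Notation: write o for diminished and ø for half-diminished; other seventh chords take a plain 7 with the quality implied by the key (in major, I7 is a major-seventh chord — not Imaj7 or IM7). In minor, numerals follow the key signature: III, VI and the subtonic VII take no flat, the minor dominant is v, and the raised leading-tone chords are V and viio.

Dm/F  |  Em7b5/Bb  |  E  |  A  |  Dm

i6 - iiø43 - V/V - V - i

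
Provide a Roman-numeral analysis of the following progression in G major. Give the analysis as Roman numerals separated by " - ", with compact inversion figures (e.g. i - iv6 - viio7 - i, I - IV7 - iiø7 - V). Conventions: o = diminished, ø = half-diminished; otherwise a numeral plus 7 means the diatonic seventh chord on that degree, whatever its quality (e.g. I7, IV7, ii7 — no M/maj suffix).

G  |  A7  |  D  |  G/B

I - V7/V - V - I6

G: root G is the tonic; major triad there is I.
A7: chromatic; A is V of V, so V7/V.
D: major triad on D = scale degree 5 → V.
G/B: major triad on G = scale degree 1 → I6.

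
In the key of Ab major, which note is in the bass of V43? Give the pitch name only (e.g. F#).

Bb

V in Ab major has root Eb; the chord is Eb-G-Bb-Db.
The figure 43 means second inversion — the fifth is in the bass.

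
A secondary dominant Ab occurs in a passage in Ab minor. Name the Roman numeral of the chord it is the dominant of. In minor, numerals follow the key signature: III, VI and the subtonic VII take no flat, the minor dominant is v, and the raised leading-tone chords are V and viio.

iv

The chord is a major triad on Ab.
A dominant resolves down a perfect fifth: Ab → Db. In Ab minor, Db is scale degree 4, i.e. iv.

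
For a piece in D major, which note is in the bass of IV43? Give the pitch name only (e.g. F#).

IV in D major has root G; the chord is G-B-D-F#.
The figure 43 means second inversion — the fifth is in the bass.

D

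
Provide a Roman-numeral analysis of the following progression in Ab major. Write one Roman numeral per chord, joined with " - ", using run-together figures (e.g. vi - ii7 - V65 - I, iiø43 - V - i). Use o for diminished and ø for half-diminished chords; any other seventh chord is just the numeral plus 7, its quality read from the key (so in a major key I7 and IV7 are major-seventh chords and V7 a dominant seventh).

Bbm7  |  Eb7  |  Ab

ii7 - V7 - I

Bbm7: minor seventh chord on Bb = scale degree 2 → ii7.
Eb7: dominant seventh chord on Eb = scale degree 5 → V7.
Ab has root Ab, degree 1 in Ab major, so I.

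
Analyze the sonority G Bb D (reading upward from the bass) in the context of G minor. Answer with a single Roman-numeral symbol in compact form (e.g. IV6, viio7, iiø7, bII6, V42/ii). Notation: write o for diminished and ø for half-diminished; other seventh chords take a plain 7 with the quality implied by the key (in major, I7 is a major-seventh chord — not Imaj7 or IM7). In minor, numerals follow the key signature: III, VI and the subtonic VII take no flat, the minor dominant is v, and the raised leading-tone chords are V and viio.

i

Stacked in thirds the chord is G-Bb-D: a minor triad on G.
G is scale degree 1 in G minor, and a minor triad on that degree is written i.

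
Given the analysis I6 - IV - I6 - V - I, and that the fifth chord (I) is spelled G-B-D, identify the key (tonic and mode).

G major

I is given as G-B-D — a major triad with root G.
If G is scale degree 1 and the mode makes that degree carry a major triad, the tonic is G and the mode is major.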